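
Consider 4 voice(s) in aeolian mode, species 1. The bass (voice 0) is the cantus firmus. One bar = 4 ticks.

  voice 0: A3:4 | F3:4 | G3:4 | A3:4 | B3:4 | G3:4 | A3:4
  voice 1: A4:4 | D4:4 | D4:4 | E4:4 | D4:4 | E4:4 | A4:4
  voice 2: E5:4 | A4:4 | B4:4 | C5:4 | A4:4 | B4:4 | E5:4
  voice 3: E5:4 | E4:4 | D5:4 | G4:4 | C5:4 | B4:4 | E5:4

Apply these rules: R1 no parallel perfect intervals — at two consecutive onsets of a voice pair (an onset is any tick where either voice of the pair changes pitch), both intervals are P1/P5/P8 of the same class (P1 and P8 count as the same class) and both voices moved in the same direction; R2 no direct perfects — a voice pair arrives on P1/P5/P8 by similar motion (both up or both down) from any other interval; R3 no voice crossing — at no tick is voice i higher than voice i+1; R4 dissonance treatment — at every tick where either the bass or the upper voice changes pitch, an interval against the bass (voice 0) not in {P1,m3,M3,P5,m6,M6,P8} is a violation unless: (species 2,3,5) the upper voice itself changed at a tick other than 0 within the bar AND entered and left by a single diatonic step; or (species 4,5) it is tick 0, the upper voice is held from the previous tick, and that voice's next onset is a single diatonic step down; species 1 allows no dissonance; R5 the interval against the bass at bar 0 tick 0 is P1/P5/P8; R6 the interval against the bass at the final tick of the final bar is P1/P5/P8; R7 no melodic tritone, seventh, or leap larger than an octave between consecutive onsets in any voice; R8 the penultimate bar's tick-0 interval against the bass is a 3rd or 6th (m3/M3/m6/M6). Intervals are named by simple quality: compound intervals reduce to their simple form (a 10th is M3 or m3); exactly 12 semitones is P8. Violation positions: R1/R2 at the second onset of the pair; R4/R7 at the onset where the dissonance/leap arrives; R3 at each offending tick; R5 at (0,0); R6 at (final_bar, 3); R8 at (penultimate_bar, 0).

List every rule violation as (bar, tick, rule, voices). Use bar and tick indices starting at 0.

(1, 0, R1, (1, 2))
(1, 0, R3, (2, 3))
(1, 0, R4, (0, 3))
(1, 1, R3, (2, 3))
(1, 2, R3, (2, 3))
(1, 3, R3, (2, 3))
(2, 0, R2, (0, 3))
(2, 0, R7, (3,))
(3, 0, R1, (0, 1))
(3, 0, R3, (2, 3))
(3, 0, R4, (0, 3))
(3, 1, R3, (2, 3))
(3, 2, R3, (2, 3))
(3, 3, R3, (2, 3))
(4, 0, R2, (1, 2))
(4, 0, R4, (0, 2))
(4, 0, R4, (0, 3))
(5, 0, R1, (1, 2))
(6, 0, R1, (1, 2))
(6, 0, R1, (1, 3))
(6, 0, R1, (2, 3))
(6, 0, R2, (0, 1))
(6, 0, R2, (0, 2))
(6, 0, R2, (0, 3))

bar 0: v0=A3 v1=A4 v2=E5 v3=E5 downbeat P5
bar 1: v0=F3 v1=D4 v2=A4 v3=E4 downbeat M7
bar 2: v0=G3 v1=D4 v2=B4 v3=D5 downbeat P5
bar 3: v0=A3 v1=E4 v2=C5 v3=G4 downbeat m7
bar 4: v0=B3 v1=D4 v2=A4 v3=C5 downbeat m2
bar 5: v0=G3 v1=E4 v2=B4 v3=B4 downbeat M3
bar 6: v0=A3 v1=A4 v2=E5 v3=E5 downbeat P5
  -> R1 @ bar 1 tick 0 v(1, 2): A4/E5 P5 -> D4/A4 P5 similar
  -> R3 @ bar 1 tick 0 v(2, 3): A4 above E4
  -> R4 @ bar 1 tick 0 v(0, 3): F3/E4 M7 untreated
  -> R3 @ bar 1 tick 1 v(2, 3): A4 above E4
  -> R3 @ bar 1 tick 2 v(2, 3): A4 above E4
  -> R3 @ bar 1 tick 3 v(2, 3): A4 above E4
  -> R2 @ bar 2 tick 0 v(0, 3): F3/E4 M7 -> G3/D5 P5 similar
  -> R7 @ bar 2 tick 0 v(3,): E4->D5 leap 10st
  -> R1 @ bar 3 tick 0 v(0, 1): G3/D4 P5 -> A3/E4 P5 similar
  -> R3 @ bar 3 tick 0 v(2, 3): C5 above G4
  -> R4 @ bar 3 tick 0 v(0, 3): A3/G4 m7 untreated
  -> R3 @ bar 3 tick 1 v(2, 3): C5 above G4
  -> R3 @ bar 3 tick 2 v(2, 3): C5 above G4
  -> R3 @ bar 3 tick 3 v(2, 3): C5 above G4
  -> R2 @ bar 4 tick 0 v(1, 2): E4/C5 m6 -> D4/A4 P5 similar
  -> R4 @ bar 4 tick 0 v(0, 2): B3/A4 m7 untreated
  -> R4 @ bar 4 tick 0 v(0, 3): B3/C5 m2 untreated
  -> R1 @ bar 5 tick 0 v(1, 2): D4/A4 P5 -> E4/B4 P5 similar
  -> R1 @ bar 6 tick 0 v(1, 2): E4/B4 P5 -> A4/E5 P5 similar
  -> R1 @ bar 6 tick 0 v(1, 3): E4/B4 P5 -> A4/E5 P5 similar
  -> R1 @ bar 6 tick 0 v(2, 3): B4/B4 P1 -> E5/E5 P1 similar
  -> R2 @ bar 6 tick 0 v(0, 1): G3/E4 M6 -> A3/A4 P8 similar
  -> R2 @ bar 6 tick 0 v(0, 2): G3/B4 M3 -> A3/E5 P5 similar
  -> R2 @ bar 6 tick 0 v(0, 3): G3/B4 M3 -> A3/E5 P5 similar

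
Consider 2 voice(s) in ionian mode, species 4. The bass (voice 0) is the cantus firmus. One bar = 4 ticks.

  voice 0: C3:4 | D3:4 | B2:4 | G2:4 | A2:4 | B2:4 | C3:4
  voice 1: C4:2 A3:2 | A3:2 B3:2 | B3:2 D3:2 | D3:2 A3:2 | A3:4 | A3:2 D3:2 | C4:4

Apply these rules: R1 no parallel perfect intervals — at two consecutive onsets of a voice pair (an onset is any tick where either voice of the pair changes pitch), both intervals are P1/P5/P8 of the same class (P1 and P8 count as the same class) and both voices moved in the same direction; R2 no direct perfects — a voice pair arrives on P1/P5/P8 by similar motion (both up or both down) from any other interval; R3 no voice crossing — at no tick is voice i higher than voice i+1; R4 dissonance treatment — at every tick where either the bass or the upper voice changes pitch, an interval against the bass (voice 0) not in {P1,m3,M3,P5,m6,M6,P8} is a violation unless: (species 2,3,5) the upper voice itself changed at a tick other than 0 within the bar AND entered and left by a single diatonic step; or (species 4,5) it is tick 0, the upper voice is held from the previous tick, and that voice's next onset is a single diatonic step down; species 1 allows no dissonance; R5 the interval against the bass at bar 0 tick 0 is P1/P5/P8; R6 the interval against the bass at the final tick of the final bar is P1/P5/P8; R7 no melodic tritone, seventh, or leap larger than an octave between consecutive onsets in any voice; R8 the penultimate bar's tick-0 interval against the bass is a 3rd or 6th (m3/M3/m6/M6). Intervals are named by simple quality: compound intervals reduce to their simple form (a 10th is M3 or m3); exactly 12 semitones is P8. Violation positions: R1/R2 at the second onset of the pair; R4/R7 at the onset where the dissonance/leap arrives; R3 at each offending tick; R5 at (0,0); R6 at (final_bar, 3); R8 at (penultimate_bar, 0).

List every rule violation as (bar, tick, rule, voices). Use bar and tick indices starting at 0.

(3, 2, R4, (0, 1))
(5, 0, R4, (0, 1))
(5, 0, R8, (0, 1))
(6, 0, R2, (0, 1))
(6, 0, R7, (1,))

bar 0: v0=C3 v1=C4 downbeat P8
bar 1: v0=D3 v1=A3 downbeat P5
bar 2: v0=B2 v1=B3 downbeat P8
bar 3: v0=G2 v1=D3 downbeat P5
bar 4: v0=A2 v1=A3 downbeat P8
bar 5: v0=B2 v1=A3 downbeat m7
bar 6: v0=C3 v1=C4 downbeat P8
  -> R4 @ bar 3 tick 2 v(0, 1): G2/A3 M2 untreated
  -> R4 @ bar 5 tick 0 v(0, 1): B2/A3 m7 untreated
  -> R8 @ bar 5 tick 0 v(0, 1): penult m7 not 3rd/6th
  -> R2 @ bar 6 tick 0 v(0, 1): B2/D3 m3 -> C3/C4 P8 similar
  -> R7 @ bar 6 tick 0 v(1,): D3->C4 leap 10st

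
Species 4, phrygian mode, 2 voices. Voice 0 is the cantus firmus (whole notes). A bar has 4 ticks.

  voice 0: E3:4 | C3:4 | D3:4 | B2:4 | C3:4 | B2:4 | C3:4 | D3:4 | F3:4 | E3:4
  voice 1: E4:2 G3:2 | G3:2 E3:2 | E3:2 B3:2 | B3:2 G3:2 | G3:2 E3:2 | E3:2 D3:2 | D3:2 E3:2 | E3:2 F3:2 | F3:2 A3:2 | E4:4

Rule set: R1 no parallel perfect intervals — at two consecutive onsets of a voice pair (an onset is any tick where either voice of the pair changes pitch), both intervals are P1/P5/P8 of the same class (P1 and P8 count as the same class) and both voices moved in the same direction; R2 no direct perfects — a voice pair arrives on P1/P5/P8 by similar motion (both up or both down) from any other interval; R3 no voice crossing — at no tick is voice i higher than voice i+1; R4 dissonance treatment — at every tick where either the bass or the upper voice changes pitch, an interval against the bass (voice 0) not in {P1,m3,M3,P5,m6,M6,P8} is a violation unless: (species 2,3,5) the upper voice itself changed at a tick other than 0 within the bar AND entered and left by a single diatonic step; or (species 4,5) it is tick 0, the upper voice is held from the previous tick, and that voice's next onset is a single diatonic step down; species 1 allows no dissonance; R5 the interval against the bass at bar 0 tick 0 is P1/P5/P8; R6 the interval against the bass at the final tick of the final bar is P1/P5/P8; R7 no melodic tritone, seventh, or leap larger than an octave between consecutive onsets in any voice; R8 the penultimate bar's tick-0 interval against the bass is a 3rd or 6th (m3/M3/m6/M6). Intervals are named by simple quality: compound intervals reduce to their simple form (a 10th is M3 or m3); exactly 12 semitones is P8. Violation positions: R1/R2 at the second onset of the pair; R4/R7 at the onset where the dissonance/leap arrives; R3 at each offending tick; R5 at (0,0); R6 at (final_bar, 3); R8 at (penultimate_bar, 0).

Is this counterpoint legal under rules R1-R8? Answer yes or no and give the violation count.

bar 0: v0=E3 v1=E4 (P8)
bar 1: v0=C3 v1=G3 (P5)
bar 2: v0=D3 v1=E3 (M2)
bar 3: v0=B2 v1=B3 (P8)
bar 4: v0=C3 v1=G3 (P5)
bar 5: v0=B2 v1=E3 (P4)
bar 6: v0=C3 v1=D3 (M2)
bar 7: v0=D3 v1=E3 (M2)
bar 8: v0=F3 v1=F3 (P1)
bar 9: v0=E3 v1=E4 (P8)
  R4 @ bar2.0: D3/E3 M2 untreated
  R4 @ bar6.0: C3/D3 M2 untreated
  R4 @ bar7.0: D3/E3 M2 untreated
  R8 @ bar8.0: penult P1 not 3rd/6th

No (4 violations)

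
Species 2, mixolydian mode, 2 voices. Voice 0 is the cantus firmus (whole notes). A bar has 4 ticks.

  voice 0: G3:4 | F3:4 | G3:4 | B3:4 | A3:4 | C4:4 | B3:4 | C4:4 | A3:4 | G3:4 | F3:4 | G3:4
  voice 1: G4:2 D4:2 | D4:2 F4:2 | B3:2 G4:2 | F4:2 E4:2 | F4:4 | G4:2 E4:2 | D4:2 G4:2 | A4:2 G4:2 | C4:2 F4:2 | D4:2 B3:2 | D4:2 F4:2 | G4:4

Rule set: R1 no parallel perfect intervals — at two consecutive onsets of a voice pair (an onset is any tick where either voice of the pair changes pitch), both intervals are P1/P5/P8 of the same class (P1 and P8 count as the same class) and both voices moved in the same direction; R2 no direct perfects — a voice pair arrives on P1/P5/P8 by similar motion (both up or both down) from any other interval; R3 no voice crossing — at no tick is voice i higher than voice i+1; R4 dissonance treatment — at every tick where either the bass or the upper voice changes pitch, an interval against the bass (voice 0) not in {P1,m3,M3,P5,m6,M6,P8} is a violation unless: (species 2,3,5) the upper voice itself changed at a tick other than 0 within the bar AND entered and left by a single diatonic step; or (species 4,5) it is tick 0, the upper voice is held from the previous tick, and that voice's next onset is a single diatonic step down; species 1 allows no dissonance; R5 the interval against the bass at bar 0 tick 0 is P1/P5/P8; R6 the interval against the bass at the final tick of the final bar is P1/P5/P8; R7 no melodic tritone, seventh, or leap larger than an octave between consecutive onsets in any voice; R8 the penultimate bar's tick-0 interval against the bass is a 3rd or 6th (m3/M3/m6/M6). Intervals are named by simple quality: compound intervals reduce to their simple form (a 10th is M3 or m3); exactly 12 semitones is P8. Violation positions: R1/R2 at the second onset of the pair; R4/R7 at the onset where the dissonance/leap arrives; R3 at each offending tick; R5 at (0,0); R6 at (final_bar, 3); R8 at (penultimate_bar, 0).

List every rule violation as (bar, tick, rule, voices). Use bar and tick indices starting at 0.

(2, 0, R7, (1,))
(3, 0, R4, (0, 1))
(5, 0, R2, (0, 1))
(9, 0, R2, (0, 1))
(11, 0, R1, (0, 1))

bar 0: v0=G3 v1=G4 downbeat P8
bar 1: v0=F3 v1=D4 downbeat M6
bar 2: v0=G3 v1=B3 downbeat M3
bar 3: v0=B3 v1=F4 downbeat TT
bar 4: v0=A3 v1=F4 downbeat m6
bar 5: v0=C4 v1=G4 downbeat P5
bar 6: v0=B3 v1=D4 downbeat m3
bar 7: v0=C4 v1=A4 downbeat M6
bar 8: v0=A3 v1=C4 downbeat m3
bar 9: v0=G3 v1=D4 downbeat P5
bar 10: v0=F3 v1=D4 downbeat M6
bar 11: v0=G3 v1=G4 downbeat P8
  -> R7 @ bar 2 tick 0 v(1,): F4->B3 leap 6st
  -> R4 @ bar 3 tick 0 v(0, 1): B3/F4 TT untreated
  -> R2 @ bar 5 tick 0 v(0, 1): A3/F4 m6 -> C4/G4 P5 similar
  -> R2 @ bar 9 tick 0 v(0, 1): A3/F4 m6 -> G3/D4 P5 similar
  -> R1 @ bar 11 tick 0 v(0, 1): F3/F4 P8 -> G3/G4 P8 similar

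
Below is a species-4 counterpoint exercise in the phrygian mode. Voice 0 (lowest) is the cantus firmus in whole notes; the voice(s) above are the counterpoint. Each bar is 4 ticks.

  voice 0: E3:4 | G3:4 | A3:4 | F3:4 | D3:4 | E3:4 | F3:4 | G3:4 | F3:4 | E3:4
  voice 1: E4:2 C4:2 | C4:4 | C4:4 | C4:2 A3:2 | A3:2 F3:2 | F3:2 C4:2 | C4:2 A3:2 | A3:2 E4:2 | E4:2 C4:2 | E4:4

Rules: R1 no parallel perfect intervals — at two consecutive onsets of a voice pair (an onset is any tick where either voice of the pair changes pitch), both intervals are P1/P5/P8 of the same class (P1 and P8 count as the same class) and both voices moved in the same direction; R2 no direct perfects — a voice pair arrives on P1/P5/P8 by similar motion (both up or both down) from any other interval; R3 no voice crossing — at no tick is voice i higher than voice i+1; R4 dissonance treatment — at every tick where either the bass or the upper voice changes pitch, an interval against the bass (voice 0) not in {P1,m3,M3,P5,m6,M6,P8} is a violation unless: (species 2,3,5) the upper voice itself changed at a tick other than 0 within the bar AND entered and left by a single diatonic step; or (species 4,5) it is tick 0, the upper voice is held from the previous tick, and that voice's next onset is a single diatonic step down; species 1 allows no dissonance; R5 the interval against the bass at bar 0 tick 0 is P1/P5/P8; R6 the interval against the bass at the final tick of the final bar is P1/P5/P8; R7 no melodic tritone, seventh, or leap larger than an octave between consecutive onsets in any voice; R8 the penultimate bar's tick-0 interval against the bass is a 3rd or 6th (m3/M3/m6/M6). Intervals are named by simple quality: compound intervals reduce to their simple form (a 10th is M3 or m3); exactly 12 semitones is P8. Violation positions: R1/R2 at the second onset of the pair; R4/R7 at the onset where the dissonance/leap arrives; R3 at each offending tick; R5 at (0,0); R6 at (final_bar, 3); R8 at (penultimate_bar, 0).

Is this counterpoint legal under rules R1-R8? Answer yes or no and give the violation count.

bar 0: v0=E3 v1=E4 (P8)
bar 1: v0=G3 v1=C4 (P4)
bar 2: v0=A3 v1=C4 (m3)
bar 3: v0=F3 v1=C4 (P5)
bar 4: v0=D3 v1=A3 (P5)
bar 5: v0=E3 v1=F3 (m2)
bar 6: v0=F3 v1=C4 (P5)
bar 7: v0=G3 v1=A3 (M2)
bar 8: v0=F3 v1=E4 (M7)
bar 9: v0=E3 v1=E4 (P8)
  R4 @ bar1.0: G3/C4 P4 untreated
  R4 @ bar5.0: E3/F3 m2 untreated
  R4 @ bar7.0: G3/A3 M2 untreated
  R4 @ bar8.0: F3/E4 M7 untreated
  R8 @ bar8.0: penult M7 not 3rd/6th

No (5 violations)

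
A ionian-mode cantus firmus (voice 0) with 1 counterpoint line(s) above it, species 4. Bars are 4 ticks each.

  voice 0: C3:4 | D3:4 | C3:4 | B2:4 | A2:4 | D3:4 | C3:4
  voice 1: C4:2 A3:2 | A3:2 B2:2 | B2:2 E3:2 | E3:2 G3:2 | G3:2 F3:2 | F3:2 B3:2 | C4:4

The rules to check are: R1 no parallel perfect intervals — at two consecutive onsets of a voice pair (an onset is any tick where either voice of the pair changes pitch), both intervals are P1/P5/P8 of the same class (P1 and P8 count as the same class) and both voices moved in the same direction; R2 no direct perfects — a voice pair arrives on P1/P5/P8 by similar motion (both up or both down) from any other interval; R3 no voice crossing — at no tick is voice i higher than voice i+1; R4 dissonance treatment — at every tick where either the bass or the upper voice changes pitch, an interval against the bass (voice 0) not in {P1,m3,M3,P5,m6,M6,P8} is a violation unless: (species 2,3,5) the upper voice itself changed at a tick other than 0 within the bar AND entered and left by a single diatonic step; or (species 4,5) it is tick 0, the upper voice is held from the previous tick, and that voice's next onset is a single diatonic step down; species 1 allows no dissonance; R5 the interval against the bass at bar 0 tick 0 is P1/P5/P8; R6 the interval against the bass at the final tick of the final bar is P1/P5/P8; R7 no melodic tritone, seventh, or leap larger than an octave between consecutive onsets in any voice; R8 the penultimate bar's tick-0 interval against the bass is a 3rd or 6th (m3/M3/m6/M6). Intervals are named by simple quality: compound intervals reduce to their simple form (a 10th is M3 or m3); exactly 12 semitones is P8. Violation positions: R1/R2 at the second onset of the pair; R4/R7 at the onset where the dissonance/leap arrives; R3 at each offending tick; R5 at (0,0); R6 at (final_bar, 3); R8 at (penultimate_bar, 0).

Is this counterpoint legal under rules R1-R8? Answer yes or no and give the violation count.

No (8 violations)

bar 0: v0=C3 v1=C4 (P8)
bar 1: v0=D3 v1=A3 (P5)
bar 2: v0=C3 v1=B2 (m2)
bar 3: v0=B2 v1=E3 (P4)
bar 4: v0=A2 v1=G3 (m7)
bar 5: v0=D3 v1=F3 (m3)
bar 6: v0=C3 v1=C4 (P8)
  R3 @ bar1.2: D3 above B2
  R7 @ bar1.2: A3->B2 leap 10st
  R3 @ bar1.3: D3 above B2
  R3 @ bar2.0: C3 above B2
  R4 @ bar2.0: C3/B2 m2 untreated
  R3 @ bar2.1: C3 above B2
  R4 @ bar3.0: B2/E3 P4 untreated
  R7 @ bar5.2: F3->B3 leap 6st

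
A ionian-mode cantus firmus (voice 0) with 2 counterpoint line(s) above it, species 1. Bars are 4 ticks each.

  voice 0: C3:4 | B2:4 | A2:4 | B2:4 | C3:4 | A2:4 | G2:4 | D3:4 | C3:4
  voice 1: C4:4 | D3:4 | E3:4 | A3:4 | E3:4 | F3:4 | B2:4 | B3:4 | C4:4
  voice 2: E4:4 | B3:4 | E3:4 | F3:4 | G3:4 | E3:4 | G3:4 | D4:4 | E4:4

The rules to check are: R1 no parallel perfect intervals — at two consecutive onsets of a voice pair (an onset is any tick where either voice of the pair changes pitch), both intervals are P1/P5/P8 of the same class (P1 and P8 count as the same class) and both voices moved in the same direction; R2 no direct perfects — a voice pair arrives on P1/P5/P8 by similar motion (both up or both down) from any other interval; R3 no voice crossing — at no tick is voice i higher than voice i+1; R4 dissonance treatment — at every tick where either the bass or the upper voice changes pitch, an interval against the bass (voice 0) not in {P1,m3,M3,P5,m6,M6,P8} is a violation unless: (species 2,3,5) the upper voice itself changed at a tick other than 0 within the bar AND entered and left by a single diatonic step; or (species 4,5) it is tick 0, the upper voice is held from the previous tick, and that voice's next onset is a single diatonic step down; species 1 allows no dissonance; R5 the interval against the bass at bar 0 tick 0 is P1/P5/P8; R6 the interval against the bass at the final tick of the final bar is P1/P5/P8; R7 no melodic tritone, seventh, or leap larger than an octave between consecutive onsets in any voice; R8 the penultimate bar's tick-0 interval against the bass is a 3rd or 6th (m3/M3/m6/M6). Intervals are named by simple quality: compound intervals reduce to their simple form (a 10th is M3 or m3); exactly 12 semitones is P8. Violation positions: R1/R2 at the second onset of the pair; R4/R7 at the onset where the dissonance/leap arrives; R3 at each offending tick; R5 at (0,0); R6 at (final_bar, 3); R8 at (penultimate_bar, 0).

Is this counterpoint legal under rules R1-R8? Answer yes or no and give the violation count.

No (20 violations)

bar 0: v0=C3 v1=C4 v2=E4 (M3)
bar 1: v0=B2 v1=D3 v2=B3 (P8)
bar 2: v0=A2 v1=E3 v2=E3 (P5)
bar 3: v0=B2 v1=A3 v2=F3 (TT)
bar 4: v0=C3 v1=E3 v2=G3 (P5)
bar 5: v0=A2 v1=F3 v2=E3 (P5)
bar 6: v0=G2 v1=B2 v2=G3 (P8)
bar 7: v0=D3 v1=B3 v2=D4 (P8)
bar 8: v0=C3 v1=C4 v2=E4 (M3)
  R5 @ bar0.0: opens on M3
  R2 @ bar1.0: C3/E4 M3 -> B2/B3 P8 similar
  R7 @ bar1.0: C4->D3 leap 10st
  R2 @ bar2.0: B2/B3 P8 -> A2/E3 P5 similar
  R3 @ bar3.0: A3 above F3
  R4 @ bar3.0: B2/A3 m7 untreated
  R4 @ bar3.0: B2/F3 TT untreated
  R3 @ bar3.1: A3 above F3
  R3 @ bar3.2: A3 above F3
  R3 @ bar3.3: A3 above F3
  R2 @ bar4.0: B2/F3 TT -> C3/G3 P5 similar
  R1 @ bar5.0: C3/G3 P5 -> A2/E3 P5 similar
  R3 @ bar5.0: F3 above E3
  R3 @ bar5.1: F3 above E3
  R3 @ bar5.2: F3 above E3
  R3 @ bar5.3: F3 above E3
  R7 @ bar6.0: F3->B2 leap 6st
  R1 @ bar7.0: G2/G3 P8 -> D3/D4 P8 similar
  R8 @ bar7.0: penult P8 not 3rd/6th
  R6 @ bar8.3: closes on M3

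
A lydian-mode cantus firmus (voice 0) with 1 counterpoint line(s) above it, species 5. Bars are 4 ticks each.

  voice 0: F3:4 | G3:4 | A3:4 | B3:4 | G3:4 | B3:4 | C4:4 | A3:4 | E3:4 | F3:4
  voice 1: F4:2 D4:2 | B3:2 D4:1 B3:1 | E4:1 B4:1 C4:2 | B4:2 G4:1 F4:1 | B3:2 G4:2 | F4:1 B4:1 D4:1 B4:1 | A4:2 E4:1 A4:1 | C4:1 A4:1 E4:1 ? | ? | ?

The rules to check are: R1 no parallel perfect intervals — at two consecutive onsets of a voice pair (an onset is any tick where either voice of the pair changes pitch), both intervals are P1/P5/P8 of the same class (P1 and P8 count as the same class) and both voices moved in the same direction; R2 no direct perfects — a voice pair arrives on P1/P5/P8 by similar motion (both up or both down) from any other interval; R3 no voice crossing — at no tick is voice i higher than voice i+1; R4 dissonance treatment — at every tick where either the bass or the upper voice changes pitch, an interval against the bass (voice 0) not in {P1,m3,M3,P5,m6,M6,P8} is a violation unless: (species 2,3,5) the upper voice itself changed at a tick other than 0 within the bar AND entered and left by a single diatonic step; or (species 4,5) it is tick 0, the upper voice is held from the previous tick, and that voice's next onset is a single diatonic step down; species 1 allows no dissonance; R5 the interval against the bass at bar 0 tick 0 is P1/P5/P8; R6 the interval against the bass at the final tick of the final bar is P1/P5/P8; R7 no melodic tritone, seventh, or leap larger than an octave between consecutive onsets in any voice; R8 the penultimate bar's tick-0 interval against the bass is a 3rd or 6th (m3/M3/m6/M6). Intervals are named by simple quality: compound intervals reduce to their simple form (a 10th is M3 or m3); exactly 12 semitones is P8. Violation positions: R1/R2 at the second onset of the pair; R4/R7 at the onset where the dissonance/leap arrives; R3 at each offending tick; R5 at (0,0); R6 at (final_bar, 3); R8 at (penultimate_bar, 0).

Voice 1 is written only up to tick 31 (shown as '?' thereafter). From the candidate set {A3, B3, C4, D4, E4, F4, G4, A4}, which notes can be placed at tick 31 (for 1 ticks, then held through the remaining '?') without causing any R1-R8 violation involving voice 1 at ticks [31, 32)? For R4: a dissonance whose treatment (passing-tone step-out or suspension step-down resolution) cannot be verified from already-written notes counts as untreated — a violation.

{A3, A4, C4, E4, F4}

A3: legal
B3: violates R4
C4: legal
D4: violates R4
E4: legal
F4: legal
G4: violates R4
A4: legal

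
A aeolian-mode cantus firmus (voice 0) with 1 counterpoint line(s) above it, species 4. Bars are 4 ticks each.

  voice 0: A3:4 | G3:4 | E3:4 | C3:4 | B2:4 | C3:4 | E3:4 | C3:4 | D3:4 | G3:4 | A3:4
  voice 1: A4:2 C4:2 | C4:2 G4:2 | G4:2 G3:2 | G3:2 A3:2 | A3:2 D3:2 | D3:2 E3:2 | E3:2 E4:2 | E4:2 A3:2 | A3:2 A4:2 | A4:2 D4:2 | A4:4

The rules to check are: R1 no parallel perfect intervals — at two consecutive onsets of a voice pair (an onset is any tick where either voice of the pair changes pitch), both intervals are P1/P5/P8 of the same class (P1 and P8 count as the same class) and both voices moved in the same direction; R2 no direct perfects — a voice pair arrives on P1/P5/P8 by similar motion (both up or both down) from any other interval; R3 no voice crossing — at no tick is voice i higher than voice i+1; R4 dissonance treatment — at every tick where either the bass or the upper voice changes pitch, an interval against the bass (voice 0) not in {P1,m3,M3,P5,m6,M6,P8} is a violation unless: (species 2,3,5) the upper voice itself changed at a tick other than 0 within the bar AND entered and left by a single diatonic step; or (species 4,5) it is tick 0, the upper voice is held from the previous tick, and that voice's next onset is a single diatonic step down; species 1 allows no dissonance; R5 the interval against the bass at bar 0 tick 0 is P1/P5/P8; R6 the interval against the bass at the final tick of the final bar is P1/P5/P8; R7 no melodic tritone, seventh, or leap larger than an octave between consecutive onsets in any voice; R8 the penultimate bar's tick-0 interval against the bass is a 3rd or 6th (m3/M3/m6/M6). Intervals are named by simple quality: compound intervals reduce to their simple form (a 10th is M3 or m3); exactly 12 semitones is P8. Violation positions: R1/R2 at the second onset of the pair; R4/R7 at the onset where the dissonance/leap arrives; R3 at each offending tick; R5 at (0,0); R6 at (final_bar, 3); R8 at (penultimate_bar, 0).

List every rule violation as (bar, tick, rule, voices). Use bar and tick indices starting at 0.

bar 0: v0=A3 v1=A4 downbeat P8
bar 1: v0=G3 v1=C4 downbeat P4
bar 2: v0=E3 v1=G4 downbeat m3
bar 3: v0=C3 v1=G3 downbeat P5
bar 4: v0=B2 v1=A3 downbeat m7
bar 5: v0=C3 v1=D3 downbeat M2
bar 6: v0=E3 v1=E3 downbeat P1
bar 7: v0=C3 v1=E4 downbeat M3
bar 8: v0=D3 v1=A3 downbeat P5
bar 9: v0=G3 v1=A4 downbeat M2
bar 10: v0=A3 v1=A4 downbeat P8
  -> R4 @ bar 1 tick 0 v(0, 1): G3/C4 P4 untreated
  -> R4 @ bar 4 tick 0 v(0, 1): B2/A3 m7 untreated
  -> R4 @ bar 5 tick 0 v(0, 1): C3/D3 M2 untreated
  -> R4 @ bar 9 tick 0 v(0, 1): G3/A4 M2 untreated
  -> R8 @ bar 9 tick 0 v(0, 1): penult M2 not 3rd/6th
  -> R2 @ bar 10 tick 0 v(0, 1): G3/D4 P5 -> A3/A4 P8 similar

(1, 0, R4, (0, 1))
(4, 0, R4, (0, 1))
(5, 0, R4, (0, 1))
(9, 0, R4, (0, 1))
(9, 0, R8, (0, 1))
(10, 0, R2, (0, 1))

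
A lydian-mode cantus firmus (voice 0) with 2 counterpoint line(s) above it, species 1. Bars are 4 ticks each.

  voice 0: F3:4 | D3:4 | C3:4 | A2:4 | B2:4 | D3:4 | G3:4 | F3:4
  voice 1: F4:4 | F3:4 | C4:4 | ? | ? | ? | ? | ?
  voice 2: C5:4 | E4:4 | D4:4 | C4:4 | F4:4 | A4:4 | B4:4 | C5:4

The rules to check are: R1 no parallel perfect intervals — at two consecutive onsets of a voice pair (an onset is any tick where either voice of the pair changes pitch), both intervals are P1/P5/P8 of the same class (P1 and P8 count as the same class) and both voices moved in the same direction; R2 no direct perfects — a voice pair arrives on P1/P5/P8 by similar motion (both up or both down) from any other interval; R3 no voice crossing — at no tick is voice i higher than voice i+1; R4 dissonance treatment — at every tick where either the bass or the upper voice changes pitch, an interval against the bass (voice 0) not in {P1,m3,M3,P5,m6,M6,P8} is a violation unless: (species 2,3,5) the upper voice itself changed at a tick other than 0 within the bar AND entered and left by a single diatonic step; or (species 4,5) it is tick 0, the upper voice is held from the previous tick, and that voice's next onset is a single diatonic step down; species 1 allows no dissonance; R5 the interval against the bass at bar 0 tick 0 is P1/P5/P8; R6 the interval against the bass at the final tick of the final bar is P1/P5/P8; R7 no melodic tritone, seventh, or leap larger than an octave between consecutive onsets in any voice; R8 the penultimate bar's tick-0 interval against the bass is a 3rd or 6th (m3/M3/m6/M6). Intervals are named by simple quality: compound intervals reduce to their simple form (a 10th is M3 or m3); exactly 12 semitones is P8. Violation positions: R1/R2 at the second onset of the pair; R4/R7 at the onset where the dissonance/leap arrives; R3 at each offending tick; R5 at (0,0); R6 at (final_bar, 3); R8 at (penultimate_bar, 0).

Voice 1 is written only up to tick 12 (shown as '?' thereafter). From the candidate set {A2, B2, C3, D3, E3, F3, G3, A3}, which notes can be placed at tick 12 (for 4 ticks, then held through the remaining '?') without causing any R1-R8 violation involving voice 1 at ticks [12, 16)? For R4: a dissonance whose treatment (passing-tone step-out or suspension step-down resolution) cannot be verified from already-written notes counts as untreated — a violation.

{}

A2: violates R1,R7
B2: violates R4,R7
C3: violates R2
D3: violates R4,R7
E3: violates R2
F3: violates R2
G3: violates R4
A3: violates R1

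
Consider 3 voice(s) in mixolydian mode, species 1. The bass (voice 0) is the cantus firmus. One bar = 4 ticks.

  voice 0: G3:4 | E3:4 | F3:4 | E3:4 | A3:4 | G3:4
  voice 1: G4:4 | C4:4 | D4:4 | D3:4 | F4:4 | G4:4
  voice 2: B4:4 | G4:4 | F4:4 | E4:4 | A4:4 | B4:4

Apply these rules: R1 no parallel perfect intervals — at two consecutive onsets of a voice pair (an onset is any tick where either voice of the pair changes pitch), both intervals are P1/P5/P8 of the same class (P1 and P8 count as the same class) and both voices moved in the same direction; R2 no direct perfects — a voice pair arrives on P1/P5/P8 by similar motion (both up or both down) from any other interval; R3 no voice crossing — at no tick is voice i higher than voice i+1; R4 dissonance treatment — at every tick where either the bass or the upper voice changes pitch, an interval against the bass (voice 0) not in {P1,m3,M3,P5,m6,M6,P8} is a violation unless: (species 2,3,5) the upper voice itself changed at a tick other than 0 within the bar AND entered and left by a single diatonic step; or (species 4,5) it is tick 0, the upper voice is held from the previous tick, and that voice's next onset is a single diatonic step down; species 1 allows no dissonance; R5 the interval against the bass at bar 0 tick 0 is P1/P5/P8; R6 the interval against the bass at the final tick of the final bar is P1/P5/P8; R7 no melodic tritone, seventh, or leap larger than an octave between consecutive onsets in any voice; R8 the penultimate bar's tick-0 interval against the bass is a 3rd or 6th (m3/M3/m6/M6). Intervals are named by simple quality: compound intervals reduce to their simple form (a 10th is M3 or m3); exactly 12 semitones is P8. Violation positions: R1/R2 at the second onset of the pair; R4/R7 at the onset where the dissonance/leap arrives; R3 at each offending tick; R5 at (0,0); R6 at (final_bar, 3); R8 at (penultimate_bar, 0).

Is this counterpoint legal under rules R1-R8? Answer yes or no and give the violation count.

No (12 violations)

bar 0: v0=G3 v1=G4 v2=B4 (M3)
bar 1: v0=E3 v1=C4 v2=G4 (m3)
bar 2: v0=F3 v1=D4 v2=F4 (P8)
bar 3: v0=E3 v1=D3 v2=E4 (P8)
bar 4: v0=A3 v1=F4 v2=A4 (P8)
bar 5: v0=G3 v1=G4 v2=B4 (M3)
  R5 @ bar0.0: opens on M3
  R2 @ bar1.0: G4/B4 M3 -> C4/G4 P5 similar
  R1 @ bar3.0: F3/F4 P8 -> E3/E4 P8 similar
  R3 @ bar3.0: E3 above D3
  R4 @ bar3.0: E3/D3 M2 untreated
  R3 @ bar3.1: E3 above D3
  R3 @ bar3.2: E3 above D3
  R3 @ bar3.3: E3 above D3
  R1 @ bar4.0: E3/E4 P8 -> A3/A4 P8 similar
  R7 @ bar4.0: D3->F4 leap 15st
  R8 @ bar4.0: penult P8 not 3rd/6th
  R6 @ bar5.3: closes on M3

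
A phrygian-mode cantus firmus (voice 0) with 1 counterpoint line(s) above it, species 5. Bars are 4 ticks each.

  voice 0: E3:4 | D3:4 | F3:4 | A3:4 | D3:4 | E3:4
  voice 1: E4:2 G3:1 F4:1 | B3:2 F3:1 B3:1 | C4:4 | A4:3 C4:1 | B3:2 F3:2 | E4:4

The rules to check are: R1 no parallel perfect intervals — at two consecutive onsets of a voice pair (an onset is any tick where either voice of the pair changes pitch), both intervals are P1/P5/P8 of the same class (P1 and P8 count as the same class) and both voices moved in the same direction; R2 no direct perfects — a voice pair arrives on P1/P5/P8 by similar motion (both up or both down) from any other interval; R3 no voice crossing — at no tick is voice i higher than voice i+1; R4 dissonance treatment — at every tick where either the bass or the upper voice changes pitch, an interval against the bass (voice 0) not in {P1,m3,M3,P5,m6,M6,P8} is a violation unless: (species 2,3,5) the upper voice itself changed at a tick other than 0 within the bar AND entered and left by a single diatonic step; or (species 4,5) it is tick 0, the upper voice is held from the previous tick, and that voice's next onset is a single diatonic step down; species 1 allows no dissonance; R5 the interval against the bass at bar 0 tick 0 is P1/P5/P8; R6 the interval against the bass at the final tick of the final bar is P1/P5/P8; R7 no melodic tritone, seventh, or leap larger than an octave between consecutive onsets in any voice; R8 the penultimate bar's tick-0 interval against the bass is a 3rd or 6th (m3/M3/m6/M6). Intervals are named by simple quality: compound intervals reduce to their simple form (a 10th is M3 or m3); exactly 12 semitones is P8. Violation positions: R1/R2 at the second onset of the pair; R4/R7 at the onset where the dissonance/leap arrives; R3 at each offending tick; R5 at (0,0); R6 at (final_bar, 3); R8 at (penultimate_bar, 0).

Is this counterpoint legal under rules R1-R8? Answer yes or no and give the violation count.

No (10 violations)

bar 0: v0=E3 v1=E4 (P8)
bar 1: v0=D3 v1=B3 (M6)
bar 2: v0=F3 v1=C4 (P5)
bar 3: v0=A3 v1=A4 (P8)
bar 4: v0=D3 v1=B3 (M6)
bar 5: v0=E3 v1=E4 (P8)
  R4 @ bar0.3: E3/F4 m2 untreated
  R7 @ bar0.3: G3->F4 leap 10st
  R7 @ bar1.0: F4->B3 leap 6st
  R7 @ bar1.2: B3->F3 leap 6st
  R7 @ bar1.3: F3->B3 leap 6st
  R2 @ bar2.0: D3/B3 M6 -> F3/C4 P5 similar
  R2 @ bar3.0: F3/C4 P5 -> A3/A4 P8 similar
  R7 @ bar4.2: B3->F3 leap 6st
  R2 @ bar5.0: D3/F3 m3 -> E3/E4 P8 similar
  R7 @ bar5.0: F3->E4 leap 11st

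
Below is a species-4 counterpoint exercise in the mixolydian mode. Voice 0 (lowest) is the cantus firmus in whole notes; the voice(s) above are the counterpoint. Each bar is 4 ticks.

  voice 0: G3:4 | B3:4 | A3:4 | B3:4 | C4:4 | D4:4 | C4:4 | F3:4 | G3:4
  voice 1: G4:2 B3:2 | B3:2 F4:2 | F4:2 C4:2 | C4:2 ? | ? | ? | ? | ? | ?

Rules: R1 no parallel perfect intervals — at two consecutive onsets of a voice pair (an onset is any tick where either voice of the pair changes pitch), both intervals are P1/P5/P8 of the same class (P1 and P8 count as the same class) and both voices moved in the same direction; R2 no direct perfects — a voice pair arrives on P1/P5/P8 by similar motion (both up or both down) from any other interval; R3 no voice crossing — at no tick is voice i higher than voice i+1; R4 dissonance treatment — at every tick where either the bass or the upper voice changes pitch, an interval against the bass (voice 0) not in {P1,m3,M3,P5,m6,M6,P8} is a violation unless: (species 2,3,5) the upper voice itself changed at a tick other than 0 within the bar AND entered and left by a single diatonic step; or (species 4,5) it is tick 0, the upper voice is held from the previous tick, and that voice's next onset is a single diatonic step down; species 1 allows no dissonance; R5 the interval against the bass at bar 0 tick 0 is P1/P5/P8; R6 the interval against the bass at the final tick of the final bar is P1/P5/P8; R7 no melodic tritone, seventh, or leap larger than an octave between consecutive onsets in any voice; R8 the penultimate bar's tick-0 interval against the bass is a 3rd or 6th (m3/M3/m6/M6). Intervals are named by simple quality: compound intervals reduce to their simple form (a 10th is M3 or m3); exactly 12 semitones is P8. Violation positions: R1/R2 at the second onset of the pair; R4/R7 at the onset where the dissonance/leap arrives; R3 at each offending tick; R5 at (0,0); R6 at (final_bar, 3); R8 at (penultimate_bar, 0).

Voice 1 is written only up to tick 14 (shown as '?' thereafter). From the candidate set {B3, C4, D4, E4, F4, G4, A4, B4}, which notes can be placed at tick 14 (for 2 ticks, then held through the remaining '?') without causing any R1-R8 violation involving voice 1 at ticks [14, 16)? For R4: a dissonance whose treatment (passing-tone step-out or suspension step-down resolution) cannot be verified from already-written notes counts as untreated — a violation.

{B3, C4, D4, G4}

B3: legal
C4: legal
D4: legal
E4: violates R4
F4: violates R4
G4: legal
A4: violates R4
B4: violates R7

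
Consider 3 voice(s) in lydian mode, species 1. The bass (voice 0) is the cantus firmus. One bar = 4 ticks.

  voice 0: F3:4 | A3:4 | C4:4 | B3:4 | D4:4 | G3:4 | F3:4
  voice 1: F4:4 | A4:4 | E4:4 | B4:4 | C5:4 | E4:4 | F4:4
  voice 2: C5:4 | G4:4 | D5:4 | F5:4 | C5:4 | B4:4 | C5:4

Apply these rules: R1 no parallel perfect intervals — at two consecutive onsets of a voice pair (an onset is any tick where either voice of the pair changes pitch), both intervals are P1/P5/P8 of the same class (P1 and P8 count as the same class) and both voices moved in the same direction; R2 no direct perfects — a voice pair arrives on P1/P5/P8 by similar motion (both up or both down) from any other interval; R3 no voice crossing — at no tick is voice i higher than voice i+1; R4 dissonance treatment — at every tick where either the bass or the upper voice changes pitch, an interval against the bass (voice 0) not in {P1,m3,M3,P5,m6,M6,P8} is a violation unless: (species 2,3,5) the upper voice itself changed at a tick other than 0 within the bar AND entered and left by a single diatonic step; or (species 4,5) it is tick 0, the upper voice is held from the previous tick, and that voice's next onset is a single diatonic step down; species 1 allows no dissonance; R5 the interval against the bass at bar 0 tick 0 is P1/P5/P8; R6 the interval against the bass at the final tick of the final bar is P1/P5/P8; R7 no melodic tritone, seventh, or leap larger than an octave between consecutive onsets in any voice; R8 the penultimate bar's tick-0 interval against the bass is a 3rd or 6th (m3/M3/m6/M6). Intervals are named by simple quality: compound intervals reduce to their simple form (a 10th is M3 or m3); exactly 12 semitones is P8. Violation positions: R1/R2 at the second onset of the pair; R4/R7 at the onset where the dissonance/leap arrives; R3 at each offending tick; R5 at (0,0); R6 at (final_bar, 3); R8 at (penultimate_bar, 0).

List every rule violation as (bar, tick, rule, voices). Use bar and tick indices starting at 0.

bar 0: v0=F3 v1=F4 v2=C5 downbeat P5
bar 1: v0=A3 v1=A4 v2=G4 downbeat m7
bar 2: v0=C4 v1=E4 v2=D5 downbeat M2
bar 3: v0=B3 v1=B4 v2=F5 downbeat TT
bar 4: v0=D4 v1=C5 v2=C5 downbeat m7
bar 5: v0=G3 v1=E4 v2=B4 downbeat M3
bar 6: v0=F3 v1=F4 v2=C5 downbeat P5
  -> R1 @ bar 1 tick 0 v(0, 1): F3/F4 P8 -> A3/A4 P8 similar
  -> R3 @ bar 1 tick 0 v(1, 2): A4 above G4
  -> R4 @ bar 1 tick 0 v(0, 2): A3/G4 m7 untreated
  -> R3 @ bar 1 tick 1 v(1, 2): A4 above G4
  -> R3 @ bar 1 tick 2 v(1, 2): A4 above G4
  -> R3 @ bar 1 tick 3 v(1, 2): A4 above G4
  -> R4 @ bar 2 tick 0 v(0, 2): C4/D5 M2 untreated
  -> R4 @ bar 3 tick 0 v(0, 2): B3/F5 TT untreated
  -> R4 @ bar 4 tick 0 v(0, 1): D4/C5 m7 untreated
  -> R4 @ bar 4 tick 0 v(0, 2): D4/C5 m7 untreated
  -> R2 @ bar 5 tick 0 v(1, 2): C5/C5 P1 -> E4/B4 P5 similar
  -> R1 @ bar 6 tick 0 v(1, 2): E4/B4 P5 -> F4/C5 P5 similar

(1, 0, R1, (0, 1))
(1, 0, R3, (1, 2))
(1, 0, R4, (0, 2))
(1, 1, R3, (1, 2))
(1, 2, R3, (1, 2))
(1, 3, R3, (1, 2))
(2, 0, R4, (0, 2))
(3, 0, R4, (0, 2))
(4, 0, R4, (0, 1))
(4, 0, R4, (0, 2))
(5, 0, R2, (1, 2))
(6, 0, R1, (1, 2))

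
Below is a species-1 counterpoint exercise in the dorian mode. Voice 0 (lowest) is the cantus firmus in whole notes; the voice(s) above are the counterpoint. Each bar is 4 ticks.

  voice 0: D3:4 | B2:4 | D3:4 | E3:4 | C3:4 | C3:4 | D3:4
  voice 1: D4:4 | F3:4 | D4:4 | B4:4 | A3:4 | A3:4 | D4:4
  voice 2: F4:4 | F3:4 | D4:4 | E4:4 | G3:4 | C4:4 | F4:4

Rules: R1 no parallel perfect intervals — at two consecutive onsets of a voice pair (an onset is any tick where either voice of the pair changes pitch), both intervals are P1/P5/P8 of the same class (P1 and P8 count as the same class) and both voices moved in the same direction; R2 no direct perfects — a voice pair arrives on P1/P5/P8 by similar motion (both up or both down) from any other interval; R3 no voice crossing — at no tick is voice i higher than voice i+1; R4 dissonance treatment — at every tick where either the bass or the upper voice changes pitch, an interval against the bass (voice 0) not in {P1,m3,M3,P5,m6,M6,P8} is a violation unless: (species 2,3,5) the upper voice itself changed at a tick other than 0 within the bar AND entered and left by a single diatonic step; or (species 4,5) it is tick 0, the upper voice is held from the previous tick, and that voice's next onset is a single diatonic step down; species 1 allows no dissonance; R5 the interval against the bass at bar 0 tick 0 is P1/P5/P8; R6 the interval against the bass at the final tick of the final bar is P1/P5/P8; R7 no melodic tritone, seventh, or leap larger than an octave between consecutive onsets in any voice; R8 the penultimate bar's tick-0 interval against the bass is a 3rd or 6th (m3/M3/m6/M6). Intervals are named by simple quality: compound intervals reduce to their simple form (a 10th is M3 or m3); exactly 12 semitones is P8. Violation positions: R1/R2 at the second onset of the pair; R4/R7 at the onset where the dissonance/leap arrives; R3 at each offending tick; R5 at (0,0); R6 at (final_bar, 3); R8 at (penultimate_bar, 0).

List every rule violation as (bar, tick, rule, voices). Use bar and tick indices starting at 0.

bar 0: v0=D3 v1=D4 v2=F4 downbeat m3
bar 1: v0=B2 v1=F3 v2=F3 downbeat TT
bar 2: v0=D3 v1=D4 v2=D4 downbeat P8
bar 3: v0=E3 v1=B4 v2=E4 downbeat P8
bar 4: v0=C3 v1=A3 v2=G3 downbeat P5
bar 5: v0=C3 v1=A3 v2=C4 downbeat P8
bar 6: v0=D3 v1=D4 v2=F4 downbeat m3
  -> R5 @ bar 0 tick 0 v(0, 2): opens on m3
  -> R2 @ bar 1 tick 0 v(1, 2): D4/F4 m3 -> F3/F3 P1 similar
  -> R4 @ bar 1 tick 0 v(0, 1): B2/F3 TT untreated
  -> R4 @ bar 1 tick 0 v(0, 2): B2/F3 TT untreated
  -> R1 @ bar 2 tick 0 v(1, 2): F3/F3 P1 -> D4/D4 P1 similar
  -> R2 @ bar 2 tick 0 v(0, 1): B2/F3 TT -> D3/D4 P8 similar
  -> R2 @ bar 2 tick 0 v(0, 2): B2/F3 TT -> D3/D4 P8 similar
  -> R1 @ bar 3 tick 0 v(0, 2): D3/D4 P8 -> E3/E4 P8 similar
  -> R2 @ bar 3 tick 0 v(0, 1): D3/D4 P8 -> E3/B4 P5 similar
  -> R2 @ bar 3 tick 0 v(1, 2): D4/D4 P1 -> B4/E4 P5 similar
  -> R3 @ bar 3 tick 0 v(1, 2): B4 above E4
  -> R3 @ bar 3 tick 1 v(1, 2): B4 above E4
  -> R3 @ bar 3 tick 2 v(1, 2): B4 above E4
  -> R3 @ bar 3 tick 3 v(1, 2): B4 above E4
  -> R2 @ bar 4 tick 0 v(0, 2): E3/E4 P8 -> C3/G3 P5 similar
  -> R3 @ bar 4 tick 0 v(1, 2): A3 above G3
  -> R7 @ bar 4 tick 0 v(1,): B4->A3 leap 14st
  -> R3 @ bar 4 tick 1 v(1, 2): A3 above G3
  -> R3 @ bar 4 tick 2 v(1, 2): A3 above G3
  -> R3 @ bar 4 tick 3 v(1, 2): A3 above G3
  -> R8 @ bar 5 tick 0 v(0, 2): penult P8 not 3rd/6th
  -> R2 @ bar 6 tick 0 v(0, 1): C3/A3 M6 -> D3/D4 P8 similar
  -> R6 @ bar 6 tick 3 v(0, 2): closes on m3

(0, 0, R5, (0, 2))
(1, 0, R2, (1, 2))
(1, 0, R4, (0, 1))
(1, 0, R4, (0, 2))
(2, 0, R1, (1, 2))
(2, 0, R2, (0, 1))
(2, 0, R2, (0, 2))
(3, 0, R1, (0, 2))
(3, 0, R2, (0, 1))
(3, 0, R2, (1, 2))
(3, 0, R3, (1, 2))
(3, 1, R3, (1, 2))
(3, 2, R3, (1, 2))
(3, 3, R3, (1, 2))
(4, 0, R2, (0, 2))
(4, 0, R3, (1, 2))
(4, 0, R7, (1,))
(4, 1, R3, (1, 2))
(4, 2, R3, (1, 2))
(4, 3, R3, (1, 2))
(5, 0, R8, (0, 2))
(6, 0, R2, (0, 1))
(6, 3, R6, (0, 2))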